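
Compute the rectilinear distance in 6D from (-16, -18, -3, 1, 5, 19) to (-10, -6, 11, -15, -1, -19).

Σ|x_i - y_i| = |-16 - (-10)| + |-18 - (-6)| + |-3 - 11| + |1 - (-15)| + |5 - (-1)| + |19 - (-19)| = 6 + 12 + 14 + 16 + 6 + 38 = 92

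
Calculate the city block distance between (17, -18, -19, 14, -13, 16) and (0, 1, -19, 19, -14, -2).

Σ|x_i - y_i| = |17 - 0| + |-18 - 1| + |-19 - (-19)| + |14 - 19| + |-13 - (-14)| + |16 - (-2)| = 17 + 19 + 0 + 5 + 1 + 18 = 60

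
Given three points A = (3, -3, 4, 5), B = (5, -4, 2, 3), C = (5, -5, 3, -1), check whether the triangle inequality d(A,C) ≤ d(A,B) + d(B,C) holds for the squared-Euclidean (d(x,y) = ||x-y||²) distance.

d(A,B) = 2² + 1² + 2² + 2² = 13, d(B,C) = 0² + 1² + 1² + 4² = 18, d(A,C) = 2² + 2² + 1² + 6² = 45.
d(A,C) = 45 > 13 + 18 = 31. Triangle inequality is VIOLATED. (Squared-Euclidean is not a metric — this is a counterexample.)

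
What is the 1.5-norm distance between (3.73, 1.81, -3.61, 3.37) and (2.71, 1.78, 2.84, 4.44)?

(Σ|x_i - y_i|^1.5)^(1/1.5) = (|3.73 - 2.71|^1.5 + |1.81 - 1.78|^1.5 + |-3.61 - 2.84|^1.5 + |3.37 - 4.44|^1.5)^(1/1.5)
= (1.02^1.5 + 0.03^1.5 + 6.45^1.5 + 1.07^1.5)^(1/1.5) ≈ (1.0301 + 0.0052 + 16.381 + 1.1068)^(1/1.5) = (18.5231)^(1/1.5) ≈ 7.0007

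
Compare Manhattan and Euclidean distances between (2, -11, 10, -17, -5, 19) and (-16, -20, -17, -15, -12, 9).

L1 = |2 - (-16)| + |-11 - (-20)| + |10 - (-17)| + |-17 - (-15)| + |-5 - (-12)| + |19 - 9| = 18 + 9 + 27 + 2 + 7 + 10 = 73
L2 = √(18² + 9² + 27² + 2² + 7² + 10²) = √1287 ≈ 35.8748
L1 ≥ L2 always (equality iff movement is along one axis); L1 > L2 here.
Ratio L1/L2 = 73/√1287 ≈ 2.0349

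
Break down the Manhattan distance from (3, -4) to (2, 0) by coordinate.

Σ|x_i - y_i| = |3 - 2| + |-4 - 0| = 1 + 4 = 5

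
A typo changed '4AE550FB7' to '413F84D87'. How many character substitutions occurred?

Differing positions: 2, 3, 4, 5, 6, 7, 8. Hamming distance = 7.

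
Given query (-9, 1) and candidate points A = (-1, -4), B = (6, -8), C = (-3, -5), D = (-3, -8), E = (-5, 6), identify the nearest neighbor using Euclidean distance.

Distances: d(A) ≈ 9.434, d(B) ≈ 17.4929, d(C) ≈ 8.4853, d(D) ≈ 10.8167, d(E) ≈ 6.4031. Nearest: E = (-5, 6) with distance 6.4031.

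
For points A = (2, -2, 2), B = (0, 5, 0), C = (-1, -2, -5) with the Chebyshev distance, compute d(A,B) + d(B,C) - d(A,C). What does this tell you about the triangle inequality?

d(A,B) = max(2, 7, 2) = 7, d(B,C) = max(1, 7, 5) = 7, d(A,C) = max(3, 0, 7) = 7.
d(A,B) + d(B,C) - d(A,C) = 7 + 7 - 7 = 14 - 7 = 7. This is ≥ 0, so the triangle inequality holds for these points.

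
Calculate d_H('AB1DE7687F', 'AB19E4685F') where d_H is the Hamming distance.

Differing positions: 4, 6, 9. Hamming distance = 3.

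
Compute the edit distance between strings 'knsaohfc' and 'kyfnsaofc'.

Let D[i][j] be the edit distance between the first i characters of 'knsaohfc' and the first j characters of 'kyfnsaofc', with D[i][0] = i, D[0][j] = j, and D[i][j] = D[i-1][j-1] if the characters match, else 1 + min(D[i-1][j], D[i][j-1], D[i-1][j-1]). Filling the table (rows: prefixes of 'knsaohfc', columns: prefixes of 'kyfnsaofc'):
     ε  k  y  f  n  s  a  o  f  c
  ε  0  1  2  3  4  5  6  7  8  9
  k  1  0  1  2  3  4  5  6  7  8
  n  2  1  1  2  2  3  4  5  6  7
  s  3  2  2  2  3  2  3  4  5  6
  a  4  3  3  3  3  3  2  3  4  5
  o  5  4  4  4  4  4  3  2  3  4
  h  6  5  5  5  5  5  4  3  3  4
  f  7  6  6  5  6  6  5  4  3  4
  c  8  7  7  6  6  7  6  5  4  3
The bottom-right entry gives D[8][9] = 3, so no sequence of fewer than 3 edits works. Backtracking through the table gives one optimal edit sequence (3 edits):
  knsaohfc → kynsaohfc (ins y @2)
  kynsaohfc → kyfnsaohfc (ins f @3)
  kyfnsaohfc → kyfnsaofc (del h @8)
Edit distance = 3.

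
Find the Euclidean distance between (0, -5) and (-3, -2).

√(Σ(x_i - y_i)²) = √((0 - (-3))² + (-5 - (-2))²)
= √(3² + (-3)²) = √(9 + 9) = √18 ≈ 4.2426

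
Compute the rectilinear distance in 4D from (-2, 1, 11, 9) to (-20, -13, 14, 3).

Σ|x_i - y_i| = |-2 - (-20)| + |1 - (-13)| + |11 - 14| + |9 - 3| = 18 + 14 + 3 + 6 = 41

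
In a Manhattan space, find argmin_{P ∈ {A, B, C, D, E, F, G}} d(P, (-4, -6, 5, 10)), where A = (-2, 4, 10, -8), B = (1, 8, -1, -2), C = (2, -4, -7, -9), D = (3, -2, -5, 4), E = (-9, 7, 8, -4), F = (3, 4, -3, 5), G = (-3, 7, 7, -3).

Distances: d(A) = 35, d(B) = 37, d(C) = 39, d(D) = 27, d(E) = 35, d(F) = 30, d(G) = 29. Nearest: D = (3, -2, -5, 4) with distance 27.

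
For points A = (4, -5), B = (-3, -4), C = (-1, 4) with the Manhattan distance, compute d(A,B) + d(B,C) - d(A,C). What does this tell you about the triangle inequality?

d(A,B) = 7 + 1 = 8, d(B,C) = 2 + 8 = 10, d(A,C) = 5 + 9 = 14.
d(A,B) + d(B,C) - d(A,C) = 8 + 10 - 14 = 18 - 14 = 4. This is ≥ 0, so the triangle inequality holds for these points.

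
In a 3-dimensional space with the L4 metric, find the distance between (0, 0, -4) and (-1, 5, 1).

(Σ|x_i - y_i|^4)^(1/4) = (|0 - (-1)|^4 + |0 - 5|^4 + |-4 - 1|^4)^(1/4)
= (1^4 + 5^4 + 5^4)^(1/4) = (1 + 625 + 625)^(1/4) = (1251)^(1/4) ≈ 5.9472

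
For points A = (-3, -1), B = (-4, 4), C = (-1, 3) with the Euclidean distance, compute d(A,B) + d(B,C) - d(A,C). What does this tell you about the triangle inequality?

d(A,B) = √(1² + 5²) = √26 ≈ 5.099, d(B,C) = √(3² + 1²) = √10 ≈ 3.1623, d(A,C) = √(2² + 4²) = √20 ≈ 4.4721.
d(A,B) + d(B,C) - d(A,C) = 5.099 + 3.1623 - 4.4721 = 8.2613 - 4.4721 = 3.7892 (to 4 decimal places). This is ≥ 0, so the triangle inequality holds for these points.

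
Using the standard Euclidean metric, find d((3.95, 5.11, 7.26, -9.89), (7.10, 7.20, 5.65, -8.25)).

√(Σ(x_i - y_i)²) = √((3.95 - 7.1)² + (5.11 - 7.2)² + (7.26 - 5.65)² + (-9.89 - (-8.25))²)
= √((-3.15)² + (-2.09)² + 1.61² + (-1.64)²) = √(9.9225 + 4.3681 + 2.5921 + 2.6896) = √19.5723 ≈ 4.4241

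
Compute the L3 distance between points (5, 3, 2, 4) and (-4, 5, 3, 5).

(Σ|x_i - y_i|^3)^(1/3) = (|5 - (-4)|^3 + |3 - 5|^3 + |2 - 3|^3 + |4 - 5|^3)^(1/3)
= (9^3 + 2^3 + 1^3 + 1^3)^(1/3) = (729 + 8 + 1 + 1)^(1/3) = (739)^(1/3) ≈ 9.041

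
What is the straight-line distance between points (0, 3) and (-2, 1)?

√(Σ(x_i - y_i)²) = √((0 - (-2))² + (3 - 1)²)
= √(2² + 2²) = √(4 + 4) = √8 ≈ 2.8284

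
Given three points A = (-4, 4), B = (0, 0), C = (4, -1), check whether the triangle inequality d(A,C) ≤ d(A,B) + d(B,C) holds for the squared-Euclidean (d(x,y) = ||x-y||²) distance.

d(A,B) = 4² + 4² = 32, d(B,C) = 4² + 1² = 17, d(A,C) = 8² + 5² = 89.
d(A,C) = 89 > 32 + 17 = 49. Triangle inequality is VIOLATED. (Squared-Euclidean is not a metric — this is a counterexample.)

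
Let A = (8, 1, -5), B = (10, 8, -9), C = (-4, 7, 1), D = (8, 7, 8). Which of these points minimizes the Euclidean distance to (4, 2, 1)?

Distances: d(A) ≈ 7.2801, d(B) ≈ 13.1149, d(C) ≈ 9.434, d(D) ≈ 9.4868. Nearest: A = (8, 1, -5) with distance 7.2801.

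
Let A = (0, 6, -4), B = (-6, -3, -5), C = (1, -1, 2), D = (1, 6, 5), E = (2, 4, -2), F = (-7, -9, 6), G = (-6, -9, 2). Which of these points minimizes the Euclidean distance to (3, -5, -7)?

Distances: d(A) ≈ 11.7898, d(B) ≈ 9.434, d(C) ≈ 10.0499, d(D) ≈ 16.4012, d(E) ≈ 10.3441, d(F) ≈ 16.8819, d(G) ≈ 13.3417. Nearest: B = (-6, -3, -5) with distance 9.434.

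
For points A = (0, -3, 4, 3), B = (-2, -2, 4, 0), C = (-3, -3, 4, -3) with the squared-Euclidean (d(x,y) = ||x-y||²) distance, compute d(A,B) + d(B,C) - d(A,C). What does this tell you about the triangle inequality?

d(A,B) = 2² + 1² + 0² + 3² = 14, d(B,C) = 1² + 1² + 0² + 3² = 11, d(A,C) = 3² + 0² + 0² + 6² = 45.
d(A,B) + d(B,C) - d(A,C) = 14 + 11 - 45 = 25 - 45 = -20. This is < 0, so the triangle inequality FAILS for these points (squared-Euclidean is not a metric).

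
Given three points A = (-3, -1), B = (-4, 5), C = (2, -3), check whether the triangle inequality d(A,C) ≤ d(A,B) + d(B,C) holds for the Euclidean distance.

d(A,B) = √(1² + 6²) = √37 ≈ 6.0828, d(B,C) = √(6² + 8²) = √100 = 10, d(A,C) = √(5² + 2²) = √29 ≈ 5.3852.
d(A,C) ≈ 5.3852 ≤ 6.0828 + 10 = 16.0828. Triangle inequality is satisfied.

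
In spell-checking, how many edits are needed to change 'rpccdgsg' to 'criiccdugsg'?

Let D[i][j] be the edit distance between the first i characters of 'rpccdgsg' and the first j characters of 'criiccdugsg', with D[i][0] = i, D[0][j] = j, and D[i][j] = D[i-1][j-1] if the characters match, else 1 + min(D[i-1][j], D[i][j-1], D[i-1][j-1]). Filling the table (rows: prefixes of 'rpccdgsg', columns: prefixes of 'criiccdugsg'):
     ε  c  r  i  i  c  c  d  u  g  s  g
  ε  0  1  2  3  4  5  6  7  8  9 10 11
  r  1  1  1  2  3  4  5  6  7  8  9 10
  p  2  2  2  2  3  4  5  6  7  8  9 10
  c  3  2  3  3  3  3  4  5  6  7  8  9
  c  4  3  3  4  4  3  3  4  5  6  7  8
  d  5  4  4  4  5  4  4  3  4  5  6  7
  g  6  5  5  5  5  5  5  4  4  4  5  6
  s  7  6  6  6  6  6  6  5  5  5  4  5
  g  8  7  7  7  7  7  7  6  6  5  5  4
The bottom-right entry gives D[8][11] = 4, so no sequence of fewer than 4 edits works. Backtracking through the table gives one optimal edit sequence (4 edits):
  rpccdgsg → crpccdgsg (ins c @1)
  crpccdgsg → cripccdgsg (ins i @3)
  cripccdgsg → criiccdgsg (sub p→i @4)
  criiccdgsg → criiccdugsg (ins u @8)
Edit distance = 4.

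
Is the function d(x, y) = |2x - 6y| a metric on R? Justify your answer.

No. d fails symmetry: d(3, 9) = |2·3 - 6·9| = |-48| = 48, but d(9, 3) = |2·9 - 6·3| = |0| = 0. Since 48 ≠ 0, d(x,y) ≠ d(y,x) in general.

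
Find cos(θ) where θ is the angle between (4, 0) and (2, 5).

With u = (4, 0), v = (2, 5):
u·v = 4·2 + 0·5 = 8 + 0 = 8.
|u| = √(4² + 0²) = √16, |v| = √(2² + 5²) = √29, so |u||v| = √(16·29) = √464.
cos θ = (u·v)/(|u||v|) = 8/√464 ≈ 0.3714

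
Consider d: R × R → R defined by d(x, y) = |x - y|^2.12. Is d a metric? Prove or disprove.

No. d(x,y) = |x-y|^2.12 fails the triangle inequality since p = 2.12 > 1. Counterexample: x = 0, y = 4, z = 15. d(x,z) = |0 - 15|^2.12 = 15^2.12 ≈ 311.3963, but d(x,y) + d(y,z) = 4^2.12 + 11^2.12 ≈ 18.8959 + 161.3439 = 180.2398. Since 311.3963 > 180.2398, the triangle inequality is violated.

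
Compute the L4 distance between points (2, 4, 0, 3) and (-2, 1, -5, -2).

(Σ|x_i - y_i|^4)^(1/4) = (|2 - (-2)|^4 + |4 - 1|^4 + |0 - (-5)|^4 + |3 - (-2)|^4)^(1/4)
= (4^4 + 3^4 + 5^4 + 5^4)^(1/4) = (256 + 81 + 625 + 625)^(1/4) = (1587)^(1/4) ≈ 6.3117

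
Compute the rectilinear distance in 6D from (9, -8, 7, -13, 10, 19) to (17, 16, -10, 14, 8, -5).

Σ|x_i - y_i| = |9 - 17| + |-8 - 16| + |7 - (-10)| + |-13 - 14| + |10 - 8| + |19 - (-5)| = 8 + 24 + 17 + 27 + 2 + 24 = 102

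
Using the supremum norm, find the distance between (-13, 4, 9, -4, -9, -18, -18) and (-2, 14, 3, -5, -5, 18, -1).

max(|x_i - y_i|) = max(|-13 - (-2)|, |4 - 14|, |9 - 3|, |-4 - (-5)|, |-9 - (-5)|, |-18 - 18|, |-18 - (-1)|) = max(11, 10, 6, 1, 4, 36, 17) = 36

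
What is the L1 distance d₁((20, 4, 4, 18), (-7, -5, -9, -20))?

Σ|x_i - y_i| = |20 - (-7)| + |4 - (-5)| + |4 - (-9)| + |18 - (-20)| = 27 + 9 + 13 + 38 = 87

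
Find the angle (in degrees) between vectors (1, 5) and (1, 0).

With u = (1, 5), v = (1, 0):
u·v = 1·1 + 5·0 = 1 + 0 = 1.
|u| = √(1² + 5²) = √26, |v| = √(1² + 0²) = √1, so |u||v| = √(26·1) = √26.
cos θ = (u·v)/(|u||v|) = 1/√26 ≈ 0.196116
θ = arccos(0.196116) ≈ 78.69°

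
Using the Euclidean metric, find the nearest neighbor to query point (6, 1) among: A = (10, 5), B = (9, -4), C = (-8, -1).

Distances: d(A) ≈ 5.6569, d(B) ≈ 5.831, d(C) ≈ 14.1421. Nearest: A = (10, 5) with distance 5.6569.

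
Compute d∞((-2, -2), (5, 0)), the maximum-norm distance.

max(|x_i - y_i|) = max(|-2 - 5|, |-2 - 0|) = max(7, 2) = 7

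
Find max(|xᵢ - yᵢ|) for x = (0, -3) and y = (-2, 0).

max(|x_i - y_i|) = max(|0 - (-2)|, |-3 - 0|) = max(2, 3) = 3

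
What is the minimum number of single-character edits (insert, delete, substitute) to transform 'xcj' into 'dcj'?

Let D[i][j] be the edit distance between the first i characters of 'xcj' and the first j characters of 'dcj', with D[i][0] = i, D[0][j] = j, and D[i][j] = D[i-1][j-1] if the characters match, else 1 + min(D[i-1][j], D[i][j-1], D[i-1][j-1]). Filling the table (rows: prefixes of 'xcj', columns: prefixes of 'dcj'):
     ε  d  c  j
  ε  0  1  2  3
  x  1  1  2  3
  c  2  2  1  2
  j  3  3  2  1
The bottom-right entry gives D[3][3] = 1, so no sequence of fewer than 1 edit works. Backtracking through the table gives one optimal edit sequence (1 edit):
  xcj → dcj (sub x→d @1)
Edit distance = 1.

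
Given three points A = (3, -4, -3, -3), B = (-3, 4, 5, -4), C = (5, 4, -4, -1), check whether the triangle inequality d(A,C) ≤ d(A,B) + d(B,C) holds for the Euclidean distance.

d(A,B) = √(6² + 8² + 8² + 1²) = √165 ≈ 12.8452, d(B,C) = √(8² + 0² + 9² + 3²) = √154 ≈ 12.4097, d(A,C) = √(2² + 8² + 1² + 2²) = √73 ≈ 8.544.
d(A,C) ≈ 8.544 ≤ 12.8452 + 12.4097 = 25.2549. Triangle inequality is satisfied.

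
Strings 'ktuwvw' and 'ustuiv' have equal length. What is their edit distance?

Let D[i][j] be the edit distance between the first i characters of 'ktuwvw' and the first j characters of 'ustuiv', with D[i][0] = i, D[0][j] = j, and D[i][j] = D[i-1][j-1] if the characters match, else 1 + min(D[i-1][j], D[i][j-1], D[i-1][j-1]). Filling the table (rows: prefixes of 'ktuwvw', columns: prefixes of 'ustuiv'):
     ε  u  s  t  u  i  v
  ε  0  1  2  3  4  5  6
  k  1  1  2  3  4  5  6
  t  2  2  2  2  3  4  5
  u  3  2  3  3  2  3  4
  w  4  3  3  4  3  3  4
  v  5  4  4  4  4  4  3
  w  6  5  5  5  5  5  4
The bottom-right entry gives D[6][6] = 4, so no sequence of fewer than 4 edits works. Backtracking through the table gives one optimal edit sequence (4 edits):
  ktuwvw → uktuwvw (ins u @1)
  uktuwvw → ustuwvw (sub k→s @2)
  ustuwvw → ustuivw (sub w→i @5)
  ustuivw → ustuiv (del w @7)
Edit distance = 4.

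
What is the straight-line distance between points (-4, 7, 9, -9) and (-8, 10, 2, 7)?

√(Σ(x_i - y_i)²) = √((-4 - (-8))² + (7 - 10)² + (9 - 2)² + (-9 - 7)²)
= √(4² + (-3)² + 7² + (-16)²) = √(16 + 9 + 49 + 256) = √330 ≈ 18.1659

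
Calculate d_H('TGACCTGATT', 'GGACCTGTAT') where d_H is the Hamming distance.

Differing positions: 1, 8, 9. Hamming distance = 3.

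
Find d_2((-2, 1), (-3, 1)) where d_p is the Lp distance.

(Σ|x_i - y_i|^2)^(1/2) = (|-2 - (-3)|^2 + |1 - 1|^2)^(1/2)
= (1^2 + 0^2)^(1/2) = (1 + 0)^(1/2) = (1)^(1/2) = 1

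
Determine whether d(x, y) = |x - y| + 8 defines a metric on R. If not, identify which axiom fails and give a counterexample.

No. d fails identity of indiscernibles (specifically d(x,x) = 0): d(0, 0) = |0 - 0| + 8 = 0 + 8 = 8 ≠ 0.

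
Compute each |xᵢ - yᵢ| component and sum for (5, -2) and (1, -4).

Σ|x_i - y_i| = |5 - 1| + |-2 - (-4)| = 4 + 2 = 6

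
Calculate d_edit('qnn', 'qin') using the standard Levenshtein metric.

Let D[i][j] be the edit distance between the first i characters of 'qnn' and the first j characters of 'qin', with D[i][0] = i, D[0][j] = j, and D[i][j] = D[i-1][j-1] if the characters match, else 1 + min(D[i-1][j], D[i][j-1], D[i-1][j-1]). Filling the table (rows: prefixes of 'qnn', columns: prefixes of 'qin'):
     ε  q  i  n
  ε  0  1  2  3
  q  1  0  1  2
  n  2  1  1  1
  n  3  2  2  1
The bottom-right entry gives D[3][3] = 1, so no sequence of fewer than 1 edit works. Backtracking through the table gives one optimal edit sequence (1 edit):
  qnn → qin (sub n→i @2)
Edit distance = 1.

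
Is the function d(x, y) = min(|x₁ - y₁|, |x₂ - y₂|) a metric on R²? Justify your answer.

No. d fails identity of indiscernibles: take x = (-4, 0) and y = (-4, 2). Then d(x,y) = min(|-4 - (-4)|, |0 - 2|) = min(0, 2) = 0, yet x ≠ y.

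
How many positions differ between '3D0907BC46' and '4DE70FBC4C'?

Differing positions: 1, 3, 4, 6, 10. Hamming distance = 5.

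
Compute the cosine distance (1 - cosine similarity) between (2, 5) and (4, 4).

With u = (2, 5), v = (4, 4):
u·v = 2·4 + 5·4 = 8 + 20 = 28.
|u| = √(2² + 5²) = √29, |v| = √(4² + 4²) = √32, so |u||v| = √(29·32) = √928.
cos θ = (u·v)/(|u||v|) = 28/√928 ≈ 0.9191
Cosine distance = 1 - cos θ ≈ 1 - 0.9191 = 0.0809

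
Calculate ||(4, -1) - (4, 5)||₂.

√(Σ(x_i - y_i)²) = √((4 - 4)² + (-1 - 5)²)
= √(0² + (-6)²) = √(0 + 36) = √36 = 6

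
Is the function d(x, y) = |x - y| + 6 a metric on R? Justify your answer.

No. d fails identity of indiscernibles (specifically d(x,x) = 0): d(3, 3) = |3 - 3| + 6 = 0 + 6 = 6 ≠ 0.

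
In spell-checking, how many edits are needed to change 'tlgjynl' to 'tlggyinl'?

Let D[i][j] be the edit distance between the first i characters of 'tlgjynl' and the first j characters of 'tlggyinl', with D[i][0] = i, D[0][j] = j, and D[i][j] = D[i-1][j-1] if the characters match, else 1 + min(D[i-1][j], D[i][j-1], D[i-1][j-1]). Filling the table (rows: prefixes of 'tlgjynl', columns: prefixes of 'tlggyinl'):
     ε  t  l  g  g  y  i  n  l
  ε  0  1  2  3  4  5  6  7  8
  t  1  0  1  2  3  4  5  6  7
  l  2  1  0  1  2  3  4  5  6
  g  3  2  1  0  1  2  3  4  5
  j  4  3  2  1  1  2  3  4  5
  y  5  4  3  2  2  1  2  3  4
  n  6  5  4  3  3  2  2  2  3
  l  7  6  5  4  4  3  3  3  2
The bottom-right entry gives D[7][8] = 2, so no sequence of fewer than 2 edits works. Backtracking through the table gives one optimal edit sequence (2 edits):
  tlgjynl → tlggynl (sub j→g @4)
  tlggynl → tlggyinl (ins i @6)
Edit distance = 2.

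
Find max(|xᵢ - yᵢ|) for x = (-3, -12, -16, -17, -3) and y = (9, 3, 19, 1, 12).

max(|x_i - y_i|) = max(|-3 - 9|, |-12 - 3|, |-16 - 19|, |-17 - 1|, |-3 - 12|) = max(12, 15, 35, 18, 15) = 35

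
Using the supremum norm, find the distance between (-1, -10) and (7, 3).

max(|x_i - y_i|) = max(|-1 - 7|, |-10 - 3|) = max(8, 13) = 13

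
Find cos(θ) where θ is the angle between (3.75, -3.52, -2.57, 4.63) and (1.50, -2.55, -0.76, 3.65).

With u = (3.75, -3.52, -2.57, 4.63), v = (1.50, -2.55, -0.76, 3.65):
u·v = 3.75·1.5 + (-3.52)·(-2.55) + (-2.57)·(-0.76) + 4.63·3.65 = 5.625 + 8.976 + 1.9532 + 16.8995 = 33.4537.
|u| = √(3.75² + (-3.52)² + (-2.57)² + 4.63²) = √(14.0625 + 12.3904 + 6.6049 + 21.4369) = √54.4947, |v| = √(1.5² + (-2.55)² + (-0.76)² + 3.65²) = √(2.25 + 6.5025 + 0.5776 + 13.3225) = √22.6526.
cos θ = (u·v)/(|u||v|) = 33.4537/(√54.4947·√22.6526) ≈ 0.9522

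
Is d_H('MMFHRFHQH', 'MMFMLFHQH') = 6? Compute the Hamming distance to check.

Differing positions: 4, 5. Hamming distance = 2, so the claim that d_H = 6 is false.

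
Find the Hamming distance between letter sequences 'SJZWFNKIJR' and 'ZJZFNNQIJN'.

Differing positions: 1, 4, 5, 7, 10. Hamming distance = 5.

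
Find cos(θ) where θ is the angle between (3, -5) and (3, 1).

With u = (3, -5), v = (3, 1):
u·v = 3·3 + (-5)·1 = 9 + (-5) = 4.
|u| = √(3² + (-5)²) = √34, |v| = √(3² + 1²) = √10, so |u||v| = √(34·10) = √340.
cos θ = (u·v)/(|u||v|) = 4/√340 ≈ 0.2169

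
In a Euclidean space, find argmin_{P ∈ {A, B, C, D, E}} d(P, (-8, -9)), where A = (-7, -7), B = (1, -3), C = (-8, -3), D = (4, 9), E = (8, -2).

Distances: d(A) ≈ 2.2361, d(B) ≈ 10.8167, d(C) = 6, d(D) ≈ 21.6333, d(E) ≈ 17.4642. Nearest: A = (-7, -7) with distance 2.2361.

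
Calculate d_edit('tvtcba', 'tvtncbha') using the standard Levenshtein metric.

Let D[i][j] be the edit distance between the first i characters of 'tvtcba' and the first j characters of 'tvtncbha', with D[i][0] = i, D[0][j] = j, and D[i][j] = D[i-1][j-1] if the characters match, else 1 + min(D[i-1][j], D[i][j-1], D[i-1][j-1]). Filling the table (rows: prefixes of 'tvtcba', columns: prefixes of 'tvtncbha'):
     ε  t  v  t  n  c  b  h  a
  ε  0  1  2  3  4  5  6  7  8
  t  1  0  1  2  3  4  5  6  7
  v  2  1  0  1  2  3  4  5  6
  t  3  2  1  0  1  2  3  4  5
  c  4  3  2  1  1  1  2  3  4
  b  5  4  3  2  2  2  1  2  3
  a  6  5  4  3  3  3  2  2  2
The bottom-right entry gives D[6][8] = 2, so no sequence of fewer than 2 edits works. Backtracking through the table gives one optimal edit sequence (2 edits):
  tvtcba → tvtncba (ins n @4)
  tvtncba → tvtncbha (ins h @7)
Edit distance = 2.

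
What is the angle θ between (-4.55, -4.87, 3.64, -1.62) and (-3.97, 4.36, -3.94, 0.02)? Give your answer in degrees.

With u = (-4.55, -4.87, 3.64, -1.62), v = (-3.97, 4.36, -3.94, 0.02):
u·v = (-4.55)·(-3.97) + (-4.87)·4.36 + 3.64·(-3.94) + (-1.62)·0.02 = 18.0635 + (-21.2332) + (-14.3416) + (-0.0324) = -17.5437.
|u| = √((-4.55)² + (-4.87)² + 3.64² + (-1.62)²) = √(20.7025 + 23.7169 + 13.2496 + 2.6244) = √60.2934, |v| = √((-3.97)² + 4.36² + (-3.94)² + 0.02²) = √(15.7609 + 19.0096 + 15.5236 + 0.0004) = √50.2945.
cos θ = (u·v)/(|u||v|) = -17.5437/(√60.2934·√50.2945) ≈ -0.318586
θ = arccos(-0.318586) ≈ 108.58°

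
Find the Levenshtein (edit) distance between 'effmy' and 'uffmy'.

Let D[i][j] be the edit distance between the first i characters of 'effmy' and the first j characters of 'uffmy', with D[i][0] = i, D[0][j] = j, and D[i][j] = D[i-1][j-1] if the characters match, else 1 + min(D[i-1][j], D[i][j-1], D[i-1][j-1]). Filling the table (rows: prefixes of 'effmy', columns: prefixes of 'uffmy'):
     ε  u  f  f  m  y
  ε  0  1  2  3  4  5
  e  1  1  2  3  4  5
  f  2  2  1  2  3  4
  f  3  3  2  1  2  3
  m  4  4  3  2  1  2
  y  5  5  4  3  2  1
The bottom-right entry gives D[5][5] = 1, so no sequence of fewer than 1 edit works. Backtracking through the table gives one optimal edit sequence (1 edit):
  effmy → uffmy (sub e→u @1)
Edit distance = 1.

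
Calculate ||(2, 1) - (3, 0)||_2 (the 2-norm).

(Σ|x_i - y_i|^2)^(1/2) = (|2 - 3|^2 + |1 - 0|^2)^(1/2)
= (1^2 + 1^2)^(1/2) = (1 + 1)^(1/2) = (2)^(1/2) ≈ 1.4142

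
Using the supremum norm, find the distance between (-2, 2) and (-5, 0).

max(|x_i - y_i|) = max(|-2 - (-5)|, |2 - 0|) = max(3, 2) = 3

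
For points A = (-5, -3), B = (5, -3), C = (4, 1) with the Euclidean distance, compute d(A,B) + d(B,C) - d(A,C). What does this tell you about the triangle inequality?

d(A,B) = √(10² + 0²) = √100 = 10, d(B,C) = √(1² + 4²) = √17 ≈ 4.1231, d(A,C) = √(9² + 4²) = √97 ≈ 9.8489.
d(A,B) + d(B,C) - d(A,C) = 10 + 4.1231 - 9.8489 = 14.1231 - 9.8489 = 4.2742 (to 4 decimal places). This is ≥ 0, so the triangle inequality holds for these points.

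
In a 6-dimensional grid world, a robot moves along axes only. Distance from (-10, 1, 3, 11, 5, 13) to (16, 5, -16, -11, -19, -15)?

Σ|x_i - y_i| = |-10 - 16| + |1 - 5| + |3 - (-16)| + |11 - (-11)| + |5 - (-19)| + |13 - (-15)| = 26 + 4 + 19 + 22 + 24 + 28 = 123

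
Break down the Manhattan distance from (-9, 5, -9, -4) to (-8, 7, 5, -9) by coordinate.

Σ|x_i - y_i| = |-9 - (-8)| + |5 - 7| + |-9 - 5| + |-4 - (-9)| = 1 + 2 + 14 + 5 = 22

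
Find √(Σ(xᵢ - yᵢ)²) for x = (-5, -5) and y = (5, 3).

√(Σ(x_i - y_i)²) = √((-5 - 5)² + (-5 - 3)²)
= √((-10)² + (-8)²) = √(100 + 64) = √164 ≈ 12.8062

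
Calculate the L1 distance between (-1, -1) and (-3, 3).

Σ|x_i - y_i| = |-1 - (-3)| + |-1 - 3| = 2 + 4 = 6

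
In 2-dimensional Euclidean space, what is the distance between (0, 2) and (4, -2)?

√(Σ(x_i - y_i)²) = √((0 - 4)² + (2 - (-2))²)
= √((-4)² + 4²) = √(16 + 16) = √32 ≈ 5.6569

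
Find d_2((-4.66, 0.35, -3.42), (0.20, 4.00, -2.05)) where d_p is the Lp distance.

(Σ|x_i - y_i|^2)^(1/2) = (|-4.66 - 0.2|^2 + |0.35 - 4|^2 + |-3.42 - (-2.05)|^2)^(1/2)
= (4.86^2 + 3.65^2 + 1.37^2)^(1/2) = (23.6196 + 13.3225 + 1.8769)^(1/2) = (38.819)^(1/2) ≈ 6.2305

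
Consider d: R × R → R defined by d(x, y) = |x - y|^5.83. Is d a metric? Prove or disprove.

No. d(x,y) = |x-y|^5.83 fails the triangle inequality since p = 5.83 > 1. Counterexample: x = 5, y = 13, z = 19. d(x,z) = |5 - 19|^5.83 = 14^5.83 ≈ 4807579.2052, but d(x,y) + d(y,z) = 8^5.83 + 6^5.83 ≈ 184083.3988 + 34405.018 = 218488.4168. Since 4807579.2052 > 218488.4168, the triangle inequality is violated.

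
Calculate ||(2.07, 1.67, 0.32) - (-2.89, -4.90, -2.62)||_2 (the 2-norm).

(Σ|x_i - y_i|^2)^(1/2) = (|2.07 - (-2.89)|^2 + |1.67 - (-4.9)|^2 + |0.32 - (-2.62)|^2)^(1/2)
= (4.96^2 + 6.57^2 + 2.94^2)^(1/2) = (24.6016 + 43.1649 + 8.6436)^(1/2) = (76.4101)^(1/2) ≈ 8.7413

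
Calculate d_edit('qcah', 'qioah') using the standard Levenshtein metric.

Let D[i][j] be the edit distance between the first i characters of 'qcah' and the first j characters of 'qioah', with D[i][0] = i, D[0][j] = j, and D[i][j] = D[i-1][j-1] if the characters match, else 1 + min(D[i-1][j], D[i][j-1], D[i-1][j-1]). Filling the table (rows: prefixes of 'qcah', columns: prefixes of 'qioah'):
     ε  q  i  o  a  h
  ε  0  1  2  3  4  5
  q  1  0  1  2  3  4
  c  2  1  1  2  3  4
  a  3  2  2  2  2  3
  h  4  3  3  3  3  2
The bottom-right entry gives D[4][5] = 2, so no sequence of fewer than 2 edits works. Backtracking through the table gives one optimal edit sequence (2 edits):
  qcah → qicah (ins i @2)
  qicah → qioah (sub c→o @3)
Edit distance = 2.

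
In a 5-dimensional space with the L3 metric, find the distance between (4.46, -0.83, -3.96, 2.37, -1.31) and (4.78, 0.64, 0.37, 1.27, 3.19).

(Σ|x_i - y_i|^3)^(1/3) = (|4.46 - 4.78|^3 + |-0.83 - 0.64|^3 + |-3.96 - 0.37|^3 + |2.37 - 1.27|^3 + |-1.31 - 3.19|^3)^(1/3)
= (0.32^3 + 1.47^3 + 4.33^3 + 1.1^3 + 4.5^3)^(1/3) ≈ (0.0328 + 3.1765 + 81.1827 + 1.331 + 91.125)^(1/3) = (176.848)^(1/3) ≈ 5.6131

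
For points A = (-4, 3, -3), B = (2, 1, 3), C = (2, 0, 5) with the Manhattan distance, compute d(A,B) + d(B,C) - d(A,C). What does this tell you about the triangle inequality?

d(A,B) = 6 + 2 + 6 = 14, d(B,C) = 0 + 1 + 2 = 3, d(A,C) = 6 + 3 + 8 = 17.
d(A,B) + d(B,C) - d(A,C) = 14 + 3 - 17 = 17 - 17 = 0. This is ≥ 0, so the triangle inequality holds for these points.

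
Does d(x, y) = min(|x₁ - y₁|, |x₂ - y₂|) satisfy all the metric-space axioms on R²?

No. d fails identity of indiscernibles: take x = (1, 0) and y = (1, 4). Then d(x,y) = min(|1 - 1|, |0 - 4|) = min(0, 4) = 0, yet x ≠ y.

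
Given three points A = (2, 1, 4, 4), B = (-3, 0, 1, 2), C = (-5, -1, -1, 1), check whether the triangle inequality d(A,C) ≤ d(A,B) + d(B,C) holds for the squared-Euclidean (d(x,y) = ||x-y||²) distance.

d(A,B) = 5² + 1² + 3² + 2² = 39, d(B,C) = 2² + 1² + 2² + 1² = 10, d(A,C) = 7² + 2² + 5² + 3² = 87.
d(A,C) = 87 > 39 + 10 = 49. Triangle inequality is VIOLATED. (Squared-Euclidean is not a metric — this is a counterexample.)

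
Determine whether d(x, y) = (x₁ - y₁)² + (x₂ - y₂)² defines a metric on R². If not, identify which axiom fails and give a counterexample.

No. The squared Euclidean distance fails the triangle inequality. Counterexample: x = (0, 0), y = (4, 1), z = (8, 2). d(x,z) = 8² + 2² = 68, but d(x,y) + d(y,z) = (4² + 1²) + (4² + 1²) = 17 + 17 = 34. Since 68 > 34, the triangle inequality is violated. (Note: √d, the ordinary Euclidean distance, IS a metric.)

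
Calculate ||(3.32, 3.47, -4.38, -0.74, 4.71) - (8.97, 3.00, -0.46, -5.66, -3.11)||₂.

√(Σ(x_i - y_i)²) = √((3.32 - 8.97)² + (3.47 - 3)² + (-4.38 - (-0.46))² + (-0.74 - (-5.66))² + (4.71 - (-3.11))²)
= √((-5.65)² + 0.47² + (-3.92)² + 4.92² + 7.82²) = √(31.9225 + 0.2209 + 15.3664 + 24.2064 + 61.1524) = √132.8686 ≈ 11.5269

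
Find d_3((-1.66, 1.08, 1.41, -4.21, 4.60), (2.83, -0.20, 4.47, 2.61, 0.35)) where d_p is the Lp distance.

(Σ|x_i - y_i|^3)^(1/3) = (|-1.66 - 2.83|^3 + |1.08 - (-0.2)|^3 + |1.41 - 4.47|^3 + |-4.21 - 2.61|^3 + |4.6 - 0.35|^3)^(1/3)
= (4.49^3 + 1.28^3 + 3.06^3 + 6.82^3 + 4.25^3)^(1/3) ≈ (90.5188 + 2.0972 + 28.6526 + 317.2146 + 76.7656)^(1/3) = (515.2488)^(1/3) ≈ 8.0169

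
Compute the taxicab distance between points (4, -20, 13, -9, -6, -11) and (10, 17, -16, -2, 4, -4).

Σ|x_i - y_i| = |4 - 10| + |-20 - 17| + |13 - (-16)| + |-9 - (-2)| + |-6 - 4| + |-11 - (-4)| = 6 + 37 + 29 + 7 + 10 + 7 = 96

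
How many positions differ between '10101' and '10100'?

Differing positions: 5. Hamming distance = 1.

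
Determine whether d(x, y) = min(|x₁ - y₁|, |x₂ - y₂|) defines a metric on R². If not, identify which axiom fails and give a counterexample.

No. d fails identity of indiscernibles: take x = (-5, 0) and y = (-5, 1). Then d(x,y) = min(|-5 - (-5)|, |0 - 1|) = min(0, 1) = 0, yet x ≠ y.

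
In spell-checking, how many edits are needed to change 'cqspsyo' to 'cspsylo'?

Let D[i][j] be the edit distance between the first i characters of 'cqspsyo' and the first j characters of 'cspsylo', with D[i][0] = i, D[0][j] = j, and D[i][j] = D[i-1][j-1] if the characters match, else 1 + min(D[i-1][j], D[i][j-1], D[i-1][j-1]). Filling the table (rows: prefixes of 'cqspsyo', columns: prefixes of 'cspsylo'):
     ε  c  s  p  s  y  l  o
  ε  0  1  2  3  4  5  6  7
  c  1  0  1  2  3  4  5  6
  q  2  1  1  2  3  4  5  6
  s  3  2  1  2  2  3  4  5
  p  4  3  2  1  2  3  4  5
  s  5  4  3  2  1  2  3  4
  y  6  5  4  3  2  1  2  3
  o  7  6  5  4  3  2  2  2
The bottom-right entry gives D[7][7] = 2, so no sequence of fewer than 2 edits works. Backtracking through the table gives one optimal edit sequence (2 edits):
  cqspsyo → cspsyo (del q @2)
  cspsyo → cspsylo (ins l @6)
Edit distance = 2.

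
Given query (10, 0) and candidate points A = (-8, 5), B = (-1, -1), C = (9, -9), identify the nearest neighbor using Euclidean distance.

Distances: d(A) ≈ 18.6815, d(B) ≈ 11.0454, d(C) ≈ 9.0554. Nearest: C = (9, -9) with distance 9.0554.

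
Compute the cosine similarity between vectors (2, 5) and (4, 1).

With u = (2, 5), v = (4, 1):
u·v = 2·4 + 5·1 = 8 + 5 = 13.
|u| = √(2² + 5²) = √29, |v| = √(4² + 1²) = √17, so |u||v| = √(29·17) = √493.
cos θ = (u·v)/(|u||v|) = 13/√493 ≈ 0.5855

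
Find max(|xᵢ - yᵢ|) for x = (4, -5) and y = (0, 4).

max(|x_i - y_i|) = max(|4 - 0|, |-5 - 4|) = max(4, 9) = 9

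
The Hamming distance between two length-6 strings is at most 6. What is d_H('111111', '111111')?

Differing positions: none. Hamming distance = 0. The maximum possible Hamming distance for length-6 strings is 6, so d_H/6 = 0/6 = 0.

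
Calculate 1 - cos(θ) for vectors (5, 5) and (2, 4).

With u = (5, 5), v = (2, 4):
u·v = 5·2 + 5·4 = 10 + 20 = 30.
|u| = √(5² + 5²) = √50, |v| = √(2² + 4²) = √20, so |u||v| = √(50·20) = √1000.
cos θ = (u·v)/(|u||v|) = 30/√1000 ≈ 0.9487
Cosine distance = 1 - cos θ ≈ 1 - 0.9487 = 0.0513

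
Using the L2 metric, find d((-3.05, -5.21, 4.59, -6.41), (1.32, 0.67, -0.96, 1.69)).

√(Σ(x_i - y_i)²) = √((-3.05 - 1.32)² + (-5.21 - 0.67)² + (4.59 - (-0.96))² + (-6.41 - 1.69)²)
= √((-4.37)² + (-5.88)² + 5.55² + (-8.1)²) = √(19.0969 + 34.5744 + 30.8025 + 65.61) = √150.0838 ≈ 12.2509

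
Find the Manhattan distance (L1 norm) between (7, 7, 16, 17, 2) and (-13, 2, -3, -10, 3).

Σ|x_i - y_i| = |7 - (-13)| + |7 - 2| + |16 - (-3)| + |17 - (-10)| + |2 - 3| = 20 + 5 + 19 + 27 + 1 = 72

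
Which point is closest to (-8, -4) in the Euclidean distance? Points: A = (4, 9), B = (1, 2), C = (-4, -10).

Distances: d(A) ≈ 17.6918, d(B) ≈ 10.8167, d(C) ≈ 7.2111. Nearest: C = (-4, -10) with distance 7.2111.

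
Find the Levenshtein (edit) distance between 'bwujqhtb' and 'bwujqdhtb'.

Let D[i][j] be the edit distance between the first i characters of 'bwujqhtb' and the first j characters of 'bwujqdhtb', with D[i][0] = i, D[0][j] = j, and D[i][j] = D[i-1][j-1] if the characters match, else 1 + min(D[i-1][j], D[i][j-1], D[i-1][j-1]). Filling the table (rows: prefixes of 'bwujqhtb', columns: prefixes of 'bwujqdhtb'):
     ε  b  w  u  j  q  d  h  t  b
  ε  0  1  2  3  4  5  6  7  8  9
  b  1  0  1  2  3  4  5  6  7  8
  w  2  1  0  1  2  3  4  5  6  7
  u  3  2  1  0  1  2  3  4  5  6
  j  4  3  2  1  0  1  2  3  4  5
  q  5  4  3  2  1  0  1  2  3  4
  h  6  5  4  3  2  1  1  1  2  3
  t  7  6  5  4  3  2  2  2  1  2
  b  8  7  6  5  4  3  3  3  2  1
The bottom-right entry gives D[8][9] = 1, so no sequence of fewer than 1 edit works. Backtracking through the table gives one optimal edit sequence (1 edit):
  bwujqhtb → bwujqdhtb (ins d @6)
Edit distance = 1.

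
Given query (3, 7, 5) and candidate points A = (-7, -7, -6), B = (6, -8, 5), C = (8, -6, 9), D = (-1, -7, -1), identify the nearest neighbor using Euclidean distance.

Distances: d(A) ≈ 20.4206, d(B) ≈ 15.2971, d(C) ≈ 14.4914, d(D) ≈ 15.748. Nearest: C = (8, -6, 9) with distance 14.4914.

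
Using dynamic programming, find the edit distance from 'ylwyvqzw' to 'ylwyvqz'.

Let D[i][j] be the edit distance between the first i characters of 'ylwyvqzw' and the first j characters of 'ylwyvqz', with D[i][0] = i, D[0][j] = j, and D[i][j] = D[i-1][j-1] if the characters match, else 1 + min(D[i-1][j], D[i][j-1], D[i-1][j-1]). Filling the table (rows: prefixes of 'ylwyvqzw', columns: prefixes of 'ylwyvqz'):
     ε  y  l  w  y  v  q  z
  ε  0  1  2  3  4  5  6  7
  y  1  0  1  2  3  4  5  6
  l  2  1  0  1  2  3  4  5
  w  3  2  1  0  1  2  3  4
  y  4  3  2  1  0  1  2  3
  v  5  4  3  2  1  0  1  2
  q  6  5  4  3  2  1  0  1
  z  7  6  5  4  3  2  1  0
  w  8  7  6  5  4  3  2  1
The bottom-right entry gives D[8][7] = 1, so no sequence of fewer than 1 edit works. Backtracking through the table gives one optimal edit sequence (1 edit):
  ylwyvqzw → ylwyvqz (del w @8)
Edit distance = 1.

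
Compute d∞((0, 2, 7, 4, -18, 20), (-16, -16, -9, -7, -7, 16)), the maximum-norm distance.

max(|x_i - y_i|) = max(|0 - (-16)|, |2 - (-16)|, |7 - (-9)|, |4 - (-7)|, |-18 - (-7)|, |20 - 16|) = max(16, 18, 16, 11, 11, 4) = 18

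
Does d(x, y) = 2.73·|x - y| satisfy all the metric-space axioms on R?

Yes. Since |x - y| is a metric on R and 2.73 > 0, the positive scalar multiple 2.73·|x - y| is also a metric: scaling by a positive constant preserves non-negativity, identity (d=0 ⟺ |x-y|=0 ⟺ x=y), symmetry, and the triangle inequality.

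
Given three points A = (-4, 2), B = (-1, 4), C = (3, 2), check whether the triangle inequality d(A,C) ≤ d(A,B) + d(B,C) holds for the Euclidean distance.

d(A,B) = √(3² + 2²) = √13 ≈ 3.6056, d(B,C) = √(4² + 2²) = √20 ≈ 4.4721, d(A,C) = √(7² + 0²) = √49 = 7.
d(A,C) = 7 ≤ 3.6056 + 4.4721 = 8.0777. Triangle inequality is satisfied.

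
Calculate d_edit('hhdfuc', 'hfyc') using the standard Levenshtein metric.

Let D[i][j] be the edit distance between the first i characters of 'hhdfuc' and the first j characters of 'hfyc', with D[i][0] = i, D[0][j] = j, and D[i][j] = D[i-1][j-1] if the characters match, else 1 + min(D[i-1][j], D[i][j-1], D[i-1][j-1]). Filling the table (rows: prefixes of 'hhdfuc', columns: prefixes of 'hfyc'):
     ε  h  f  y  c
  ε  0  1  2  3  4
  h  1  0  1  2  3
  h  2  1  1  2  3
  d  3  2  2  2  3
  f  4  3  2  3  3
  u  5  4  3  3  4
  c  6  5  4  4  3
The bottom-right entry gives D[6][4] = 3, so no sequence of fewer than 3 edits works. Backtracking through the table gives one optimal edit sequence (3 edits):
  hhdfuc → hdfuc (del h @1)
  hdfuc → hfuc (del d @2)
  hfuc → hfyc (sub u→y @3)
Edit distance = 3.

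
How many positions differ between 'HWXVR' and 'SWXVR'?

Differing positions: 1. Hamming distance = 1.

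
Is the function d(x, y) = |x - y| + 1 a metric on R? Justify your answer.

No. d fails identity of indiscernibles (specifically d(x,x) = 0): d(-6, -6) = |-6 - (-6)| + 1 = 0 + 1 = 1 ≠ 0.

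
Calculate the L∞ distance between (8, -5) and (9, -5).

max(|x_i - y_i|) = max(|8 - 9|, |-5 - (-5)|) = max(1, 0) = 1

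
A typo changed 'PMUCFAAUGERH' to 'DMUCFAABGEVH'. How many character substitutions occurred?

Differing positions: 1, 8, 11. Hamming distance = 3.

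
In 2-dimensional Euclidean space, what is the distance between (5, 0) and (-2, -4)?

√(Σ(x_i - y_i)²) = √((5 - (-2))² + (0 - (-4))²)
= √(7² + 4²) = √(49 + 16) = √65 ≈ 8.0623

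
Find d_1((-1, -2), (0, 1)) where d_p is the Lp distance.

Σ|x_i - y_i| = |-1 - 0| + |-2 - 1| = 1 + 3 = 4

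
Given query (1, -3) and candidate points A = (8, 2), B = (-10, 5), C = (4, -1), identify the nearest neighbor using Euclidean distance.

Distances: d(A) ≈ 8.6023, d(B) ≈ 13.6015, d(C) ≈ 3.6056. Nearest: C = (4, -1) with distance 3.6056.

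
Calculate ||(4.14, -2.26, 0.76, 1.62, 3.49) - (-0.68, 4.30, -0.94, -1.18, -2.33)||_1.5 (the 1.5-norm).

(Σ|x_i - y_i|^1.5)^(1/1.5) = (|4.14 - (-0.68)|^1.5 + |-2.26 - 4.3|^1.5 + |0.76 - (-0.94)|^1.5 + |1.62 - (-1.18)|^1.5 + |3.49 - (-2.33)|^1.5)^(1/1.5)
= (4.82^1.5 + 6.56^1.5 + 1.7^1.5 + 2.8^1.5 + 5.82^1.5)^(1/1.5) ≈ (10.5821 + 16.8018 + 2.2165 + 4.6853 + 14.0406)^(1/1.5) = (48.3263)^(1/1.5) ≈ 13.2675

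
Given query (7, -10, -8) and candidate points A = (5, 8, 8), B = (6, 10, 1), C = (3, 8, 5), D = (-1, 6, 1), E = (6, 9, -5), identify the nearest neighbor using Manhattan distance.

Distances: d(A) = 36, d(B) = 30, d(C) = 35, d(D) = 33, d(E) = 23. Nearest: E = (6, 9, -5) with distance 23.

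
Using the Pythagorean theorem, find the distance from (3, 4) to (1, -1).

√(Σ(x_i - y_i)²) = √((3 - 1)² + (4 - (-1))²)
= √(2² + 5²) = √(4 + 25) = √29 ≈ 5.3852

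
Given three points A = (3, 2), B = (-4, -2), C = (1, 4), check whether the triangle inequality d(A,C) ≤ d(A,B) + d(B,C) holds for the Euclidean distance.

d(A,B) = √(7² + 4²) = √65 ≈ 8.0623, d(B,C) = √(5² + 6²) = √61 ≈ 7.8102, d(A,C) = √(2² + 2²) = √8 ≈ 2.8284.
d(A,C) ≈ 2.8284 ≤ 8.0623 + 7.8102 = 15.8725. Triangle inequality is satisfied.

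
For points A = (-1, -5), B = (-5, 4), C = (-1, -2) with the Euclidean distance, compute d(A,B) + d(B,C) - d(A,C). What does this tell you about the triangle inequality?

d(A,B) = √(4² + 9²) = √97 ≈ 9.8489, d(B,C) = √(4² + 6²) = √52 ≈ 7.2111, d(A,C) = √(0² + 3²) = √9 = 3.
d(A,B) + d(B,C) - d(A,C) = 9.8489 + 7.2111 - 3 = 17.06 - 3 = 14.06 (to 4 decimal places). This is ≥ 0, so the triangle inequality holds for these points.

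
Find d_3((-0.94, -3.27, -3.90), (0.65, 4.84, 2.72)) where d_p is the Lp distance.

(Σ|x_i - y_i|^3)^(1/3) = (|-0.94 - 0.65|^3 + |-3.27 - 4.84|^3 + |-3.9 - 2.72|^3)^(1/3)
= (1.59^3 + 8.11^3 + 6.62^3)^(1/3) ≈ (4.0197 + 533.4117 + 290.1175)^(1/3) = (827.5489)^(1/3) ≈ 9.3885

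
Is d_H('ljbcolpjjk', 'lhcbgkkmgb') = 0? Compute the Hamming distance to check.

Differing positions: 2, 3, 4, 5, 6, 7, 8, 9, 10. Hamming distance = 9, so the claim that d_H = 0 is false.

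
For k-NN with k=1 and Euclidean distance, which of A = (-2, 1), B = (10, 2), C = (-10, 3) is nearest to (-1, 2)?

Distances: d(A) ≈ 1.4142, d(B) = 11, d(C) ≈ 9.0554. Nearest: A = (-2, 1) with distance 1.4142.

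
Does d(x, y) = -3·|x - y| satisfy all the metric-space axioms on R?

No. With c = -3 < 0, d fails non-negativity: d(2, 11) = -3·|2 - 11| = -3·9 = -27 < 0.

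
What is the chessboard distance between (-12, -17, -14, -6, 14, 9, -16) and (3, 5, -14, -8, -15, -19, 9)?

max(|x_i - y_i|) = max(|-12 - 3|, |-17 - 5|, |-14 - (-14)|, |-6 - (-8)|, |14 - (-15)|, |9 - (-19)|, |-16 - 9|) = max(15, 22, 0, 2, 29, 28, 25) = 29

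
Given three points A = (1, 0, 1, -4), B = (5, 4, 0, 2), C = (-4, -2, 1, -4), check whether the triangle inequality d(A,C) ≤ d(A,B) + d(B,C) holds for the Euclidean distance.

d(A,B) = √(4² + 4² + 1² + 6²) = √69 ≈ 8.3066, d(B,C) = √(9² + 6² + 1² + 6²) = √154 ≈ 12.4097, d(A,C) = √(5² + 2² + 0² + 0²) = √29 ≈ 5.3852.
d(A,C) ≈ 5.3852 ≤ 8.3066 + 12.4097 = 20.7163. Triangle inequality is satisfied.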